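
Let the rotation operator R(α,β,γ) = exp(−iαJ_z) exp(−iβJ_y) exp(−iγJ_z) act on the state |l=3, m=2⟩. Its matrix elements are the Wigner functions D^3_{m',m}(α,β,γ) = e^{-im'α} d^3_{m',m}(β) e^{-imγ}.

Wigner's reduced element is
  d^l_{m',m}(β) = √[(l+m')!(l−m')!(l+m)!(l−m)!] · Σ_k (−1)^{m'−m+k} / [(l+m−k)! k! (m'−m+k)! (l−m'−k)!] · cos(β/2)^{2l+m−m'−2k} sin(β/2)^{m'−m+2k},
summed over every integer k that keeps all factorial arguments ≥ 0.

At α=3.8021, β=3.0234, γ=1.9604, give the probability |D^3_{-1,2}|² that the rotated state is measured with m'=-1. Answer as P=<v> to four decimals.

D^3_{-1,2}(3.8021,3.0234,1.9604) = e^{-i·-1·3.8021}·d^3_{-1,2}(3.0234)·e^{-i·2·1.9604}. Compute d first:
With c≡cos(β/2)=0.059062 and s≡sin(β/2)=0.998254, N=[2·24·120·1]^{1/2}=75.894664
Admissible k: 3..4 (factorial args all ≥0)
  k=3: (−1)^0·75.8947/(12)·0.0591^3·0.9983^3 = +0.001296
  k=4: (−1)^1·75.8947/(24)·0.0591^1·0.9983^5 = -0.185146
d^3_{-1,2}(3.0234) = +0.001296 -0.185146 = -0.183850
|D^3_{-1,2}|² = |d^3_{-1,2}(β)|² = (-0.183850)² = 0.033801 (the z-rotation phases have unit modulus)

P=0.0338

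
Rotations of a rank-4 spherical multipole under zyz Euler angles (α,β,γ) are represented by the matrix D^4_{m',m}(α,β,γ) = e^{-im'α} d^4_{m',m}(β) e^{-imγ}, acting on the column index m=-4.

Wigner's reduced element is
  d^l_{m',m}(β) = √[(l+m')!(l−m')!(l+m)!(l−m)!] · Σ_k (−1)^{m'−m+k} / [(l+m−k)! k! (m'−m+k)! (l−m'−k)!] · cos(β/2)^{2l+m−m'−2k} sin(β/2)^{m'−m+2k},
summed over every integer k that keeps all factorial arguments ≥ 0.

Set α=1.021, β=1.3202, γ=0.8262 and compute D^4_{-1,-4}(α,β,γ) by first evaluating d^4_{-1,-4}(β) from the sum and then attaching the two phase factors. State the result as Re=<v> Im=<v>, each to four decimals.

Split into d^4_{-1,-4}(β=1.3202) × two z-phases.
With c≡cos(β/2)=0.789931 and s≡sin(β/2)=0.613196, N=[6·120·1·40320]^{1/2}=5387.986637
k: max(0,(-4)−(-1))=0 … min(4+(-4),4−(-1))=0
  k=0: (−1)^3·5387.9866/(720)·0.7899^5·0.6132^3 = -0.530685
d^4_{-1,-4}(1.3202) = -0.530685
Phases: e^{-i·(-1)·1.021}=+0.522514+0.852631i, e^{-i·(-4)·0.8262}=-0.986711-0.162484i ⇒ D=+0.200085+0.491521i

Re=0.2001 Im=0.4915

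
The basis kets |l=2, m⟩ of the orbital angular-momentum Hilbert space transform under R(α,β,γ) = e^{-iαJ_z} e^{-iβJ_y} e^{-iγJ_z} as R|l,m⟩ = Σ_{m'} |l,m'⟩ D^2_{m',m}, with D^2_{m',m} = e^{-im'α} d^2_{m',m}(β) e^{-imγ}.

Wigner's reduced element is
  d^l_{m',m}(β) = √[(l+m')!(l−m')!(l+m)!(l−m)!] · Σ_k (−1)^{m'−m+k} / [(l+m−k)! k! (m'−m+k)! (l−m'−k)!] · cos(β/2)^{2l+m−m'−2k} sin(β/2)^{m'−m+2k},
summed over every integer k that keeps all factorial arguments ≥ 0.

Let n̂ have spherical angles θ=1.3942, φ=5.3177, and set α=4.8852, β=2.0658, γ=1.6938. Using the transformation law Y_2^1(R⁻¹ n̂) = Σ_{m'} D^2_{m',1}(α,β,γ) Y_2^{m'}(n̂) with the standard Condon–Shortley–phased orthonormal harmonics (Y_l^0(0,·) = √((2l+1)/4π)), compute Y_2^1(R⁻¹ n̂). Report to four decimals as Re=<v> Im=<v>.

Need the full column D^2_{m',1} for m'=−2..2 at α=4.8852, β=2.0658, γ=1.6938.
cos(β/2)=0.512331, sin(β/2)=0.858788
d^2_{-2,1}: single k=3 term ⇒ +0.648991;  D = -0.143287+0.632976i
d^2_{-1,1}: k∈[2..3] ⇒ +0.580756 -0.543932 = +0.036824;  D = -0.036779-0.001833i
d^2_{0,1}: k∈[1..2] ⇒ +0.282887 -0.794848 = -0.511962;  D = +0.062814+0.508094i
d^2_{1,1}: k∈[0..1] ⇒ +0.068897 -0.580756 = -0.511859;  D = -0.489627+0.149217i
d^2_{2,1}: single k=0 term ⇒ -0.230976;  D = -0.104323-0.206074i
Y_2^{m'}(θ=1.3942,φ=5.3177) and Σ D·Y over m':
  (-0.1433+0.6330i)·(-0.1319+0.3503i)  (-0.0368-0.0018i)·(+0.0760+0.1099i)  (+0.0628+0.5081i)·(-0.2862+0.0000i)  (-0.4896+0.1492i)·(-0.0760+0.1099i)  (-0.1043-0.2061i)·(-0.1319-0.3503i)
Y_2^1(R⁻¹ n̂) = -0.261019-0.284706i

Re=-0.2610 Im=-0.2847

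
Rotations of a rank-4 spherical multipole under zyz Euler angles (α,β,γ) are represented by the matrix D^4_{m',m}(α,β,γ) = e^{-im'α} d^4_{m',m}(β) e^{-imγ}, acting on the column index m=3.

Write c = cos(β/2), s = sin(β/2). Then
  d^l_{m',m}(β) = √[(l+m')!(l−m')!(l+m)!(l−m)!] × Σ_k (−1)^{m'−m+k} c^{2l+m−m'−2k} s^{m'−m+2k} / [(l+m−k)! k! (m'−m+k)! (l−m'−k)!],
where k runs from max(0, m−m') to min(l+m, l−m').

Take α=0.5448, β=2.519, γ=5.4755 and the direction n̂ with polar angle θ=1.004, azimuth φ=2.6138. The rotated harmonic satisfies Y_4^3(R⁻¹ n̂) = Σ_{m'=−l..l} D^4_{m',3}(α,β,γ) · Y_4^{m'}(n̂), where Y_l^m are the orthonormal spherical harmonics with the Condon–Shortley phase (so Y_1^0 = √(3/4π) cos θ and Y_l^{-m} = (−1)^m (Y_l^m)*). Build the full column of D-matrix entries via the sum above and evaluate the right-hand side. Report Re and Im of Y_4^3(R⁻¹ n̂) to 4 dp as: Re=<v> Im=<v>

Re=0.2398 Im=0.2440

Need the full column D^4_{m',3} for m'=−4..4 at α=0.5448, β=2.519, γ=5.4755.
cos(β/2)=0.306293, sin(β/2)=0.951937
d^4_{-4,3}: single k=7 term ⇒ +0.613678;  D = -0.067450-0.609960i
d^4_{-3,3}: k∈[6..7] ⇒ +0.488677 -0.674321 = -0.185644;  D = +0.113077+0.147232i
d^4_{-2,3}: k∈[5..6] ⇒ +0.252138 -0.811819 = -0.559682;  D = +0.521591+0.202944i
d^4_{-1,3}: k∈[4..5] ⇒ +0.095609 -0.554108 = -0.458499;  D = +0.451596-0.079258i
d^4_{0,3}: k∈[3..4] ⇒ +0.027515 -0.265777 = -0.238261;  D = +0.179356-0.156844i
d^4_{1,3}: k∈[2..3] ⇒ +0.005939 -0.095609 = -0.089670;  D = +0.027138-0.085465i
d^4_{2,3}: k∈[1..2] ⇒ +0.000901 -0.026103 = -0.025202;  D = -0.005926-0.024496i
d^4_{3,3}: k∈[0..1] ⇒ +0.000077 -0.005238 = -0.005160;  D = -0.003637-0.003661i
d^4_{4,3}: single k=0 term ⇒ -0.000681;  D = -0.000661-0.000164i
Y_4^{m'}(θ=1.004,φ=2.6138) and Σ D·Y over m':
  (-0.0674-0.6100i)·(-0.1153+0.1922i)  (+0.1131+0.1472i)·(+0.0051-0.4035i)  (+0.5216+0.2029i)·(+0.1194+0.2109i)  (+0.4516-0.0793i)·(+0.1818+0.1060i)  (+0.1794-0.1568i)·(-0.2898+0.0000i)  (+0.0271-0.0855i)·(-0.1818+0.1060i)  (-0.0059-0.0245i)·(+0.1194-0.2109i)  (-0.0036-0.0037i)·(-0.0051-0.4035i)  (-0.0007-0.0002i)·(-0.1153-0.1922i)
Y_4^3(R⁻¹ n̂) = +0.239833+0.244025i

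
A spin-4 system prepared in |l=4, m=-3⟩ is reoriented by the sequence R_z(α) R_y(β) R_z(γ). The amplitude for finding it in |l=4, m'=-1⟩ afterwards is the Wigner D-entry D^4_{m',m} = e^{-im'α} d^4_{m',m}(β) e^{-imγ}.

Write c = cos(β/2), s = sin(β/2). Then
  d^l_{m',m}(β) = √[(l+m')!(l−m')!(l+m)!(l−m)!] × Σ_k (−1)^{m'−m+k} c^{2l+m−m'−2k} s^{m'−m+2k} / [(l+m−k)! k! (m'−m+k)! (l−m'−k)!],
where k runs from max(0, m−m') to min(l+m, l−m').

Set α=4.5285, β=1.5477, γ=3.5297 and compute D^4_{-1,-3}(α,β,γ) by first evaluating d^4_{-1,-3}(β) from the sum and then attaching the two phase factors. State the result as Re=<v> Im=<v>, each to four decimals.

Re=0.2550 Im=-0.1709

First d^4_{-1,-3}(β=1.5477), then the phase factors e^{-i(-1)α} and e^{-i(-3)γ}:
With c≡cos(β/2)=0.715225 and s≡sin(β/2)=0.698894, N=[6·120·1·5040]^{1/2}=1904.940944
Admissible k: 0..1 (factorial args all ≥0)
  k=0: (−1)^2·1904.9409/(240)·0.7152^6·0.6989^2 = +0.518979
  k=1: (−1)^3·1904.9409/(144)·0.7152^4·0.6989^4 = -0.825916
d^4_{-1,-3}(1.5477) = +0.518979 -0.825916 = -0.306936
Phases: e^{-i·(-1)·4.5285}=-0.182854-0.983140i, e^{-i·(-3)·3.5297}=-0.395373-0.918521i ⇒ D=+0.254984-0.170860i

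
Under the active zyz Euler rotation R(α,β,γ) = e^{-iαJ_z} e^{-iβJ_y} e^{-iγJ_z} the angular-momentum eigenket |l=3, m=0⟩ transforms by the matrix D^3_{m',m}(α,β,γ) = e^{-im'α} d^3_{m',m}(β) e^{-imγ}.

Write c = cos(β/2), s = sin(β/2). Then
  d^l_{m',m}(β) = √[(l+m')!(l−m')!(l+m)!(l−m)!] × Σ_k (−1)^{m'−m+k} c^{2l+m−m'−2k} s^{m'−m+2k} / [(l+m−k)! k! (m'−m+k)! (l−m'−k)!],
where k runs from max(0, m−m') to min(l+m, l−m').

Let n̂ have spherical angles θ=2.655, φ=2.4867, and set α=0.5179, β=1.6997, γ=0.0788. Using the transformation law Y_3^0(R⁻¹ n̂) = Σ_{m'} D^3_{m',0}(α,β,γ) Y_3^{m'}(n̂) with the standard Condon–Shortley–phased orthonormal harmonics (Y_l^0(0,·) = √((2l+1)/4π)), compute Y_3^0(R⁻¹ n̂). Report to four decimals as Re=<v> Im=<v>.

Need the full column D^3_{m',0} for m'=−3..3 at α=0.5179, β=1.6997, γ=0.0788.
cos(β/2)=0.660096, sin(β/2)=0.751181
d^3_{-3,0}: single k=3 term ⇒ +0.545218;  D = +0.009321+0.545139i
d^3_{-2,0}: k∈[2..3] ⇒ +0.586784 -0.759896 = -0.173112;  D = -0.088259-0.148923i
d^3_{-1,0}: k∈[1..3] ⇒ +0.326115 -1.266973 +0.546917 = -0.393941;  D = -0.342280-0.195023i
d^3_{0,0}: k∈[0..3] ⇒ +0.082726 -0.964184 +1.248636 -0.179667 = +0.187510;  D = +0.187510+0.000000i
d^3_{1,0}: k∈[0..2] ⇒ -0.326115 +1.266973 -0.546917 = +0.393941;  D = +0.342280-0.195023i
d^3_{2,0}: k∈[0..1] ⇒ +0.586784 -0.759896 = -0.173112;  D = -0.088259+0.148923i
d^3_{3,0}: single k=0 term ⇒ -0.545218;  D = -0.009321+0.545139i
Y_3^{m'}(θ=2.655,φ=2.4867) and Σ D·Y over m':
  (+0.0093+0.5451i)·(+0.0164-0.0394i)  (-0.0883-0.1489i)·(-0.0510-0.1908i)  (-0.3423-0.1950i)·(-0.3484-0.2675i)  (+0.1875+0.0000i)·(-0.2991+0.0000i)  (+0.3423-0.1950i)·(+0.3484-0.2675i)  (-0.0883+0.1489i)·(-0.0510+0.1908i)  (-0.0093+0.5451i)·(-0.0164-0.0394i)
Y_3^0(R⁻¹ n̂) = +0.073471+0.000000i

Re=0.0735 Im=0.0000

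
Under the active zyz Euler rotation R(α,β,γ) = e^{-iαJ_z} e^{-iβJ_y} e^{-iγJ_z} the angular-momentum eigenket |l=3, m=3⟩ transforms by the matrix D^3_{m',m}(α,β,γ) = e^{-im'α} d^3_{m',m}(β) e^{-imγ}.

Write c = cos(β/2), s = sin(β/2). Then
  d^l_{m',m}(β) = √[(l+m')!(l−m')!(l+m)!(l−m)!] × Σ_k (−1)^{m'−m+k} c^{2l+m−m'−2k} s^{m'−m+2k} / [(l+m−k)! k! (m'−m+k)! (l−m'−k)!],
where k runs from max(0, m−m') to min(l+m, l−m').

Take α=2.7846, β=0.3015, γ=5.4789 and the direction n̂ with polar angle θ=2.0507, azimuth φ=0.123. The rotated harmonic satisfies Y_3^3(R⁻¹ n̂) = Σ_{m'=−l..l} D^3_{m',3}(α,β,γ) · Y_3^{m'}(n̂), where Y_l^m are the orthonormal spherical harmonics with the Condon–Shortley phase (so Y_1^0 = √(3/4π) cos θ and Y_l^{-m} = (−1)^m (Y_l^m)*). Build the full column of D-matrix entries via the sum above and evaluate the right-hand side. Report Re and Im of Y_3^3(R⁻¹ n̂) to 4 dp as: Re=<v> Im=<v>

Need the full column D^3_{m',3} for m'=−3..3 at α=2.7846, β=0.3015, γ=5.4789.
cos(β/2)=0.988659, sin(β/2)=0.150180
d^3_{-3,3}: single k=6 term ⇒ +0.000011;  D = -0.000003-0.000011i
d^3_{-2,3}: single k=5 term ⇒ +0.000185;  D = -0.000024+0.000183i
d^3_{-1,3}: single k=4 term ⇒ +0.001926;  D = +0.000898-0.001704i
d^3_{0,3}: single k=3 term ⇒ +0.014638;  D = -0.010920+0.009748i
d^3_{1,3}: single k=2 term ⇒ +0.083455;  D = +0.077755-0.030314i
d^3_{2,3}: single k=1 term ⇒ +0.347471;  D = -0.347433+0.005126i
d^3_{3,3}: single k=0 term ⇒ +0.933853;  D = +0.879694+0.313400i
Y_3^{m'}(θ=2.0507,φ=0.123) and Σ D·Y over m':
  (-0.0000-0.0000i)·(+0.2716-0.1050i)  (-0.0000+0.0002i)·(-0.3601+0.0904i)  (+0.0009-0.0017i)·(+0.0187-0.0023i)  (-0.0109+0.0097i)·(+0.3332+0.0000i)  (+0.0778-0.0303i)·(-0.0187-0.0023i)  (-0.3474+0.0051i)·(-0.3601-0.0904i)  (+0.8797+0.3134i)·(-0.2716-0.1050i)
Y_3^3(R⁻¹ n̂) = -0.085602-0.144419i

Re=-0.0856 Im=-0.1444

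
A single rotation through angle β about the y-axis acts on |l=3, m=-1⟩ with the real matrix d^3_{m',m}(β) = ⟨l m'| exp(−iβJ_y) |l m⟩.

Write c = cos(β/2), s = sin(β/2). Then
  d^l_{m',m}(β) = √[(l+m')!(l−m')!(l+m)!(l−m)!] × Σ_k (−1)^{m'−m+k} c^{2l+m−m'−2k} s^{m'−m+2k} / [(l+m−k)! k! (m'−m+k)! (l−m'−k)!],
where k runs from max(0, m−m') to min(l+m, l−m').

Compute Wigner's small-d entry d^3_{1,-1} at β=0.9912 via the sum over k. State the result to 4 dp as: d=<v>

d^3_{1,-1}(β=0.9912) via Wigner's sum:
With c≡cos(β/2)=0.879684 and s≡sin(β/2)=0.475560, N=[24·2·2·24]^{1/2}=48.000000
The bounds max(0,m−m')=0 and min(l+m,l−m')=2 give 3 terms
  k=0: (−1)^2·48.0000/(8)·0.8797^4·0.4756^2 = +0.812581
  k=1: (−1)^3·48.0000/(6)·0.8797^2·0.4756^4 = -0.316638
  k=2: (−1)^4·48.0000/(48)·0.8797^0·0.4756^6 = +0.011567
d^3_{1,-1}(0.9912) = +0.812581 -0.316638 +0.011567 = +0.507511

d=0.5075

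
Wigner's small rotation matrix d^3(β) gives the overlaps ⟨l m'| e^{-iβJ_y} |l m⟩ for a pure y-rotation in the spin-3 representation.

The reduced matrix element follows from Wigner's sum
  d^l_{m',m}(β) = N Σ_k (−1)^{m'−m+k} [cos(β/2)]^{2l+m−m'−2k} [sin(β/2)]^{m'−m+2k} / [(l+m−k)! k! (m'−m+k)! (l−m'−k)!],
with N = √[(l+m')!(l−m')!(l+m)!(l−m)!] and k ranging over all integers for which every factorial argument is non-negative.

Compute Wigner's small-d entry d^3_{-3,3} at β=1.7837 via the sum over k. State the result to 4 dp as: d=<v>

d^3_{-3,3}(β=1.7837) via Wigner's sum:
c=cos(1.7837/2)=0.627973, s=sin(1.7837/2)=0.778235; N=√[1·720·720·1]=720.000000
k∈{6} keeps every argument non-negative
  k=6: (−1)^0·720.0000/(720)·0.6280^0·0.7782^6 = +0.222159
d^3_{-3,3}(1.7837) = +0.222159

d=0.2222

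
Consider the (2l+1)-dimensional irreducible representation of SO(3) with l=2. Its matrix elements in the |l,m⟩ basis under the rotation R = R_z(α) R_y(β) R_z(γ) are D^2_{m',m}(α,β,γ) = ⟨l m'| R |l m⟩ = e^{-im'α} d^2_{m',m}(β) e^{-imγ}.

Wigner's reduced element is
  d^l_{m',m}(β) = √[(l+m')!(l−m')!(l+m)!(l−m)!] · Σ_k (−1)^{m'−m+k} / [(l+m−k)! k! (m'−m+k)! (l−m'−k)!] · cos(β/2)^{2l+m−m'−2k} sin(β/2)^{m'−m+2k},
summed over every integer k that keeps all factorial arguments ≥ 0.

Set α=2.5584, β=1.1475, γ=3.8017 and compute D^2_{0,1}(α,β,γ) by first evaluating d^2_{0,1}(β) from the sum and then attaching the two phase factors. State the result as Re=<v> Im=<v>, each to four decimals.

Re=-0.3623 Im=0.2813

Split into d^2_{0,1}(β=1.1475) × two z-phases.
c=cos(1.1475/2)=0.839871, s=sin(1.1475/2)=0.542785; N=√[2·2·6·1]=4.898979
Admissible k: 1..2 (factorial args all ≥0)
  k=1: (−1)^0·4.8990/(2)·0.8399^3·0.5428^1 = +0.787666
  k=2: (−1)^1·4.8990/(2)·0.8399^1·0.5428^3 = -0.328983
d^2_{0,1}(1.1475) = +0.787666 -0.328983 = +0.458684
D = (+1.000000+0.000000i)·(+0.458684)·(-0.789926+0.613202i) = -0.362326+0.281266i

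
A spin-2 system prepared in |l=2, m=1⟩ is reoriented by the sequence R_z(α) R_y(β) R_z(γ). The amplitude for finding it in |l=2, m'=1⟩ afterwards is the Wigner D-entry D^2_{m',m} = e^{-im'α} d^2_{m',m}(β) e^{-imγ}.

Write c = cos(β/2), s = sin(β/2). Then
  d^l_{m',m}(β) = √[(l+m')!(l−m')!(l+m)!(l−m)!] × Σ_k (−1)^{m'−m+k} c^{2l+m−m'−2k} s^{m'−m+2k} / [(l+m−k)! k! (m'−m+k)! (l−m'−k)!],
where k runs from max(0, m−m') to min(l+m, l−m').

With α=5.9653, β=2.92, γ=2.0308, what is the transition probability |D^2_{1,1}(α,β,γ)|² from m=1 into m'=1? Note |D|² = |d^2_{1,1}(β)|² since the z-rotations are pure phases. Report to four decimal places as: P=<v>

P=0.0013

First d^2_{1,1}(β=2.92), then the phase factors e^{-i(1)α} and e^{-i(1)γ}:
c=cos(2.92/2)=0.110570, s=sin(2.92/2)=0.993868; N=√[6·1·6·1]=6.000000
The bounds max(0,m−m')=0 and min(l+m,l−m')=1 give 2 terms
  k=0: (−1)^0·6.0000/(6)·0.1106^4·0.9939^0 = +0.000149
  k=1: (−1)^1·6.0000/(2)·0.1106^2·0.9939^2 = -0.036229
d^2_{1,1}(2.92) = +0.000149 -0.036229 = -0.036079
|D^2_{1,1}|² = |d^2_{1,1}(β)|² = (-0.036079)² = 0.001302 (the z-rotation phases have unit modulus)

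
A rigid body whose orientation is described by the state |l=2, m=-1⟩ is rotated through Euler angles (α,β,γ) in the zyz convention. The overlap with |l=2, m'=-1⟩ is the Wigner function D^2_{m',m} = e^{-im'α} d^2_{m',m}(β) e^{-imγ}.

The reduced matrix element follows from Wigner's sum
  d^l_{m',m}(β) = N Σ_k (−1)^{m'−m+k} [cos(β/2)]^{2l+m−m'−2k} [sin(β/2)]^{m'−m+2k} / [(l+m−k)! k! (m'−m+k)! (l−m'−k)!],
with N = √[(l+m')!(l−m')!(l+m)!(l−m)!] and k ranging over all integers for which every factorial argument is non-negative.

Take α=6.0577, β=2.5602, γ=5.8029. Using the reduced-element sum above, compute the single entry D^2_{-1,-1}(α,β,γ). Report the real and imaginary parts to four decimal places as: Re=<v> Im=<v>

D^2_{-1,-1}(6.0577,2.5602,5.8029) = e^{-i·-1·6.0577}·d^2_{-1,-1}(2.5602)·e^{-i·-1·5.8029}. Compute d first:
c=cos(2.5602/2)=0.286619, s=sin(2.5602/2)=0.958045; N=√[1·6·1·6]=6.000000
The bounds max(0,m−m')=0 and min(l+m,l−m')=1 give 2 terms
  k=0: (−1)^0·6.0000/(6)·0.2866^4·0.9580^0 = +0.006749
  k=1: (−1)^1·6.0000/(2)·0.2866^2·0.9580^2 = -0.226206
d^2_{-1,-1}(2.5602) = +0.006749 -0.226206 = -0.219457
D = (+0.974686-0.223579i)·(-0.219457)·(+0.886863-0.462032i) = -0.167031+0.142344i

Re=-0.1670 Im=0.1423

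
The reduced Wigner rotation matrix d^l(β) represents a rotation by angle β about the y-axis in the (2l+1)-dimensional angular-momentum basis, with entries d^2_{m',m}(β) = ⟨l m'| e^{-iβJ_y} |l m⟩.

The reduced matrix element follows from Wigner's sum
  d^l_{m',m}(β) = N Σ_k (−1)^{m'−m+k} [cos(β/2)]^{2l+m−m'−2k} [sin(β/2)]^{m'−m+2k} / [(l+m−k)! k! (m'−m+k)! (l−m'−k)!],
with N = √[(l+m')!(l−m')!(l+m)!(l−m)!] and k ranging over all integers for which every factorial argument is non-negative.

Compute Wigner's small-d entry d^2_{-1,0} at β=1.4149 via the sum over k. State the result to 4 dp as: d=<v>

d^2_{-1,0}(β=1.4149) via Wigner's sum:
c=cos(1.4149/2)=0.760022, s=sin(1.4149/2)=0.649898; N=√[1·6·2·2]=4.898979
The bounds max(0,m−m')=1 and min(l+m,l−m')=2 give 2 terms
  k=1: (−1)^0·4.8990/(2)·0.7600^3·0.6499^1 = +0.698873
  k=2: (−1)^1·4.8990/(2)·0.7600^1·0.6499^3 = -0.511019
d^2_{-1,0}(1.4149) = +0.698873 -0.511019 = +0.187855

d=0.1879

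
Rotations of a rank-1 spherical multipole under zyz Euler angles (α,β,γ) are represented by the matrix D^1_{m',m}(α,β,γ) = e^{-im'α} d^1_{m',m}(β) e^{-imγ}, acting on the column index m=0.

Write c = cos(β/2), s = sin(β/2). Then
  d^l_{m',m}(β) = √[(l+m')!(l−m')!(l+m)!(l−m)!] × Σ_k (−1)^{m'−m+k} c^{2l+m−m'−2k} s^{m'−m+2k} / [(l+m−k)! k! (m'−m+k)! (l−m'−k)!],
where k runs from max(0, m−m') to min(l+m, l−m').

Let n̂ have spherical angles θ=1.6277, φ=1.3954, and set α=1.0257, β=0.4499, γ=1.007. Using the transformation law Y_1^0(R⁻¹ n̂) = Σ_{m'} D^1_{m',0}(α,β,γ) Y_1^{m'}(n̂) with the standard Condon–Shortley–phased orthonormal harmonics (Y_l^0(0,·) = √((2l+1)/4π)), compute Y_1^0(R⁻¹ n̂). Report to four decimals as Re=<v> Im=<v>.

Re=0.1728 Im=0.0000

Need the full column D^1_{m',0} for m'=−1..1 at α=1.0257, β=0.4499, γ=1.007.
cos(β/2)=0.974805, sin(β/2)=0.223058
d^1_{-1,0}: single k=1 term ⇒ +0.307503;  D = +0.159441+0.262939i
d^1_{0,0}: k∈[0..1] ⇒ +0.950245 -0.049755 = +0.900491;  D = +0.900491+0.000000i
d^1_{1,0}: single k=0 term ⇒ -0.307503;  D = -0.159441+0.262939i
Y_1^{m'}(θ=1.6277,φ=1.3954) and Σ D·Y over m':
  (+0.1594+0.2629i)·(+0.0602-0.3396i)  (+0.9005+0.0000i)·(-0.0278+0.0000i)  (-0.1594+0.2629i)·(-0.0602-0.3396i)
Y_1^0(R⁻¹ n̂) = +0.172781+0.000000i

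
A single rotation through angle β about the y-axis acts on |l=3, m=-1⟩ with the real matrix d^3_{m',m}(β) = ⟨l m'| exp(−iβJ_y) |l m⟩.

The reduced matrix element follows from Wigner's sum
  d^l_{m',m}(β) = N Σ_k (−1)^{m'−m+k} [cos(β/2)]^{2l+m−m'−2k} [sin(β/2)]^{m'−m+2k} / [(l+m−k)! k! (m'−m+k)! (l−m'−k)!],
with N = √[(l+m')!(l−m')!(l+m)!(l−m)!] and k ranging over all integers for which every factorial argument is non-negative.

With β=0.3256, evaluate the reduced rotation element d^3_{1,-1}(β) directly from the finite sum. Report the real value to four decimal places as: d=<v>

d=0.1441

d^3_{1,-1}(β=0.3256) via Wigner's sum:
c=cos(0.3256/2)=0.986777, s=sin(0.3256/2)=0.162082; N=√[24·2·2·24]=48.000000
k∈{0,1,2} keeps every argument non-negative
  k=0: (−1)^2·48.0000/(8)·0.9868^4·0.1621^2 = +0.149450
  k=1: (−1)^3·48.0000/(6)·0.9868^2·0.1621^4 = -0.005376
  k=2: (−1)^4·48.0000/(48)·0.9868^0·0.1621^6 = +0.000018
d^3_{1,-1}(0.3256) = +0.149450 -0.005376 +0.000018 = +0.144092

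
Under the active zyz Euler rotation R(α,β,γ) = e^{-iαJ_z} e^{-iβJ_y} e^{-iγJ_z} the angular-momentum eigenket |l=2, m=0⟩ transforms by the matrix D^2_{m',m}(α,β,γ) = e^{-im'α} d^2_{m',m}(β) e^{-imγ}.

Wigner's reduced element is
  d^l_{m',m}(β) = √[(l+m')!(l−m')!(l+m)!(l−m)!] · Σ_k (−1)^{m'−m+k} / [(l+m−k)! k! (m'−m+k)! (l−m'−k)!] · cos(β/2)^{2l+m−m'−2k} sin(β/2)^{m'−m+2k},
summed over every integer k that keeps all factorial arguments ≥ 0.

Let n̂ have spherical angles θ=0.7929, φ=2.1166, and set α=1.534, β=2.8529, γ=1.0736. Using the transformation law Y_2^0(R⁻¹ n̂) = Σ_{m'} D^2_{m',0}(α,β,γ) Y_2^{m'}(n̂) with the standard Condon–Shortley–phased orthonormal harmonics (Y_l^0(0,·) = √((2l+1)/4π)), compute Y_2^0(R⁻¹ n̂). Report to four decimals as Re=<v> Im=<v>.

Re=-0.0756 Im=0.0000

Need the full column D^2_{m',0} for m'=−2..2 at α=1.534, β=2.8529, γ=1.0736.
cos(β/2)=0.143846, sin(β/2)=0.989600
d^2_{-2,0}: single k=2 term ⇒ +0.049635;  D = -0.049501+0.003649i
d^2_{-1,0}: k∈[1..2] ⇒ +0.007215 -0.341469 = -0.334254;  D = -0.012297-0.334028i
d^2_{0,0}: k∈[0..2] ⇒ +0.000428 -0.081054 +0.959045 = +0.878420;  D = +0.878420+0.000000i
d^2_{1,0}: k∈[0..1] ⇒ -0.007215 +0.341469 = +0.334254;  D = +0.012297-0.334028i
d^2_{2,0}: single k=0 term ⇒ +0.049635;  D = -0.049501-0.003649i
Y_2^{m'}(θ=0.7929,φ=2.1166) and Σ D·Y over m':
  (-0.0495+0.0036i)·(-0.0904+0.1740i)  (-0.0123-0.3340i)·(-0.2005-0.3301i)  (+0.8784+0.0000i)·(+0.1506+0.0000i)  (+0.0123-0.3340i)·(+0.2005-0.3301i)  (-0.0495-0.0036i)·(-0.0904-0.1740i)
Y_2^0(R⁻¹ n̂) = -0.075638-0.000000i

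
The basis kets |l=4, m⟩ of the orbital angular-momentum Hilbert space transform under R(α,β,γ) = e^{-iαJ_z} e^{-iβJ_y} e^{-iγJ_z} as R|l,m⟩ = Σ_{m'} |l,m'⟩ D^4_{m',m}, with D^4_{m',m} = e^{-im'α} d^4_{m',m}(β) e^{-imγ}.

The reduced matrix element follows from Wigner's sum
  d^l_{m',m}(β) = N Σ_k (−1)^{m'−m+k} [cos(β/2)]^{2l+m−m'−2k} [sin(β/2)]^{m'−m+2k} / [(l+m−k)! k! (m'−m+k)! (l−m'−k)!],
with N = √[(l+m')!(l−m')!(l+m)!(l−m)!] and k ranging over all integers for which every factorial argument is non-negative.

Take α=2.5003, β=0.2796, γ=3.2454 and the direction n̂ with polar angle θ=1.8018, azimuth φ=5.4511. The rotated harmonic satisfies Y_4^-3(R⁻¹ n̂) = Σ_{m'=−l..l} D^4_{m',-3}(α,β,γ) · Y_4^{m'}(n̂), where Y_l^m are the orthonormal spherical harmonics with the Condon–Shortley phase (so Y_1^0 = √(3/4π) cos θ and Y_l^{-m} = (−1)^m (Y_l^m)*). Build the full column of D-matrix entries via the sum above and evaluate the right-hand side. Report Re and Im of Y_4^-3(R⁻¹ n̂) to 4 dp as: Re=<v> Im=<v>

Need the full column D^4_{m',-3} for m'=−4..4 at α=2.5003, β=0.2796, γ=3.2454.
cos(β/2)=0.990244, sin(β/2)=0.139345
d^4_{-4,-3}: single k=1 term ⇒ +0.367986;  D = +0.232231+0.285452i
d^4_{-3,-3}: k∈[0..1] ⇒ +0.924565 -0.128155 = +0.796410;  D = -0.033169-0.795719i
d^4_{-2,-3}: k∈[0..1] ⇒ -0.486800 +0.028918 = -0.457882;  D = +0.258401-0.378001i
d^4_{-1,-3}: k∈[0..1] ⇒ +0.145314 -0.004796 = +0.140518;  D = +0.132942-0.045517i
d^4_{0,-3}: k∈[0..1] ⇒ -0.030482 +0.000604 = -0.029879;  D = +0.028442+0.009155i
d^4_{1,-3}: k∈[0..1] ⇒ +0.004796 -0.000057 = +0.004739;  D = +0.002746+0.003862i
d^4_{2,-3}: k∈[0..1] ⇒ -0.000573 +0.000004 = -0.000569;  D = -0.000013+0.000569i
d^4_{3,-3}: k∈[0..1] ⇒ +0.000050 -0.000000 = +0.000050;  D = -0.000031+0.000039i
d^4_{4,-3}: single k=0 term ⇒ -0.000003;  D = -0.000003+0.000001i
Y_4^{m'}(θ=1.8018,φ=5.4511) and Σ D·Y over m':
  (+0.2322+0.2855i)·(-0.3904-0.0738i)  (-0.0332-0.7957i)·(+0.2112-0.1590i)  (+0.2584-0.3780i)·(+0.0187-0.1998i)  (+0.1329-0.0455i)·(+0.1869+0.2053i)  (+0.0284+0.0092i)·(+0.1612+0.0000i)  (+0.0027+0.0039i)·(-0.1869+0.2053i)  (-0.0000+0.0006i)·(+0.0187+0.1998i)  (-0.0000+0.0000i)·(-0.2112-0.1590i)  (-0.0000+0.0000i)·(-0.3904+0.0738i)
Y_4^-3(R⁻¹ n̂) = -0.236449-0.329953i

Re=-0.2364 Im=-0.3300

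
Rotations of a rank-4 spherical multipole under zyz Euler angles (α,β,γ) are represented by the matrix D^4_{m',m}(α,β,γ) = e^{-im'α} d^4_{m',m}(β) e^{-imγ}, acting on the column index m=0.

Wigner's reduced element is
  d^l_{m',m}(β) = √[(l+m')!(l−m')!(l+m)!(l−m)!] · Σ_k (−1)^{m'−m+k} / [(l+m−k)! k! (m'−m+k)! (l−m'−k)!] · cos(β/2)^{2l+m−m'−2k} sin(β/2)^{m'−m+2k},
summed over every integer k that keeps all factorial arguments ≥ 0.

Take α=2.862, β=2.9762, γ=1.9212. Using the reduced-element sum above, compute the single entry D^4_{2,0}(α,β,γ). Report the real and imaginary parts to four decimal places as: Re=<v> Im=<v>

Split into d^4_{2,0}(β=2.9762) × two z-phases.
With c≡cos(β/2)=0.082602 and s≡sin(β/2)=0.996583, N=[720·2·24·24]^{1/2}=910.735966
k: max(0,(0)−(2))=0 … min(4+(0),4−(2))=2
  k=0: (−1)^2·910.7360/(96)·0.0826^6·0.9966^2 = +0.000003
  k=1: (−1)^3·910.7360/(36)·0.0826^4·0.9966^4 = -0.001162
  k=2: (−1)^4·910.7360/(96)·0.0826^2·0.9966^6 = +0.063414
d^4_{2,0}(2.9762) = +0.000003 -0.001162 +0.063414 = +0.062255
D = (+0.847688+0.530496i)·(+0.062255)·(+1.000000+0.000000i) = +0.052773+0.033026i

Re=0.0528 Im=0.0330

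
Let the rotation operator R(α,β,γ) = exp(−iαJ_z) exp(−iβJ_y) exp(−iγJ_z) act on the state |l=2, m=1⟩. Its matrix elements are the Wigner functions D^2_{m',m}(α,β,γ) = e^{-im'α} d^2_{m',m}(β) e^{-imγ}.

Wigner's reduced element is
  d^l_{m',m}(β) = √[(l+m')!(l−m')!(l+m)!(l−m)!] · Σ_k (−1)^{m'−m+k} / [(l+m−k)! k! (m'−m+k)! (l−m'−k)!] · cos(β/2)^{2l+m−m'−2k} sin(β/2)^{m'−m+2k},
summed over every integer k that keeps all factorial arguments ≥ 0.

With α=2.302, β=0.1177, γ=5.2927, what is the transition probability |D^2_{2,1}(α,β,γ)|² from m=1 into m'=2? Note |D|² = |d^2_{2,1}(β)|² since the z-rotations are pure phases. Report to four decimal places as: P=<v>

P=0.0137

Split into d^2_{2,1}(β=0.1177) × two z-phases.
Half-angle: c=0.998269, s=0.058816. N=√(24·1·6·1)=12.000000
Admissible k: 0..0 (factorial args all ≥0)
  k=0: (−1)^1·12.0000/(6)·0.9983^3·0.0588^1 = -0.117022
d^2_{2,1}(0.1177) = -0.117022
|D^2_{2,1}|² = |d^2_{2,1}(β)|² = (-0.117022)² = 0.013694 (the z-rotation phases have unit modulus)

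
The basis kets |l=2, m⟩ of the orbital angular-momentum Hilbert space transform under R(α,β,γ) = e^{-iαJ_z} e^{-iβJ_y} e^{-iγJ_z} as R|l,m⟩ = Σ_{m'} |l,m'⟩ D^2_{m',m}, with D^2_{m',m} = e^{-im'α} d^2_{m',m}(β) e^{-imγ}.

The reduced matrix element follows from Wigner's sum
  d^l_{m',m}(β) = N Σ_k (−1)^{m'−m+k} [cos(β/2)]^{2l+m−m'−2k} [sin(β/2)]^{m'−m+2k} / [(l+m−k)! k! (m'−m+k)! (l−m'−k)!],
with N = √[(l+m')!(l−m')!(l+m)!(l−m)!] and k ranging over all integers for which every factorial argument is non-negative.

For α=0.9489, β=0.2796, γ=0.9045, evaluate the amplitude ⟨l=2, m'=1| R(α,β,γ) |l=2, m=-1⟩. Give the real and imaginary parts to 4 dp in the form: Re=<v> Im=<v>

Re=0.0567 Im=-0.0025

D^2_{1,-1}(0.9489,0.2796,0.9045) = e^{-i·1·0.9489}·d^2_{1,-1}(0.2796)·e^{-i·-1·0.9045}. Compute d first:
With c≡cos(β/2)=0.990244 and s≡sin(β/2)=0.139345, N=[6·1·1·6]^{1/2}=6.000000
The bounds max(0,m−m')=0 and min(l+m,l−m')=1 give 2 terms
  k=0: (−1)^2·6.0000/(2)·0.9902^2·0.1393^2 = +0.057120
  k=1: (−1)^3·6.0000/(6)·0.9902^0·0.1393^4 = -0.000377
d^2_{1,-1}(0.2796) = +0.057120 -0.000377 = +0.056743
Phases: e^{-i·(1)·0.9489}=+0.582577-0.812775i, e^{-i·(-1)·0.9045}=+0.618079+0.786116i ⇒ D=+0.056687-0.002519i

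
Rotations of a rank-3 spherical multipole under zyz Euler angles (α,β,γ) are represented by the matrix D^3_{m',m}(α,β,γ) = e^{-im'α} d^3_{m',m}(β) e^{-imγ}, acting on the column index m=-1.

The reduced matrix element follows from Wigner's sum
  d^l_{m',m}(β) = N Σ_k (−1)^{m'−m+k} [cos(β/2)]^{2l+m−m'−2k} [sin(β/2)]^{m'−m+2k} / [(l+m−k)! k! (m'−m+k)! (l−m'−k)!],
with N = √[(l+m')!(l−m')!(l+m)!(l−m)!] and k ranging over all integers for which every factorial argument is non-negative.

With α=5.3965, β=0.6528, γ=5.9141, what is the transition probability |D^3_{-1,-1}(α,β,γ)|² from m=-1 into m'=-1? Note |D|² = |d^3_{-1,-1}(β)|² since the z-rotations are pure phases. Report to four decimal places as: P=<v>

Split into d^3_{-1,-1}(β=0.6528) × two z-phases.
Half-angle: c=0.947203, s=0.320635. N=√(2·24·2·24)=48.000000
k: max(0,(-1)−(-1))=0 … min(3+(-1),3−(-1))=2
  k=0: (−1)^0·48.0000/(48)·0.9472^6·0.3206^0 = +0.722200
  k=1: (−1)^1·48.0000/(6)·0.9472^4·0.3206^2 = -0.662040
  k=2: (−1)^2·48.0000/(8)·0.9472^2·0.3206^4 = +0.056896
d^3_{-1,-1}(0.6528) = +0.722200 -0.662040 +0.056896 = +0.117057
|D^3_{-1,-1}|² = |d^3_{-1,-1}(β)|² = (+0.117057)² = 0.013702 (the z-rotation phases have unit modulus)

P=0.0137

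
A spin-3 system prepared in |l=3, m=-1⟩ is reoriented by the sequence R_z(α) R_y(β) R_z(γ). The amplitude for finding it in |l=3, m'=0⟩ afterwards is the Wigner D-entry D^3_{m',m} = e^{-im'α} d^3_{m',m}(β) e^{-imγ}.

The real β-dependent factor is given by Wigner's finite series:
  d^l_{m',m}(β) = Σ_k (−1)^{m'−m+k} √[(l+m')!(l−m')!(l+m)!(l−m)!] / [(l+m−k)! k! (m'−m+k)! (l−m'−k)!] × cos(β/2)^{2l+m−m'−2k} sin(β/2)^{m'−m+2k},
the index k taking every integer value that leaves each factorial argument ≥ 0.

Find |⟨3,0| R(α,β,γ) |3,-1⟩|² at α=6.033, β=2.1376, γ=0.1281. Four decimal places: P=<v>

P=0.0260

D^3_{0,-1}(6.033,2.1376,0.1281) = e^{-i·0·6.033}·d^3_{0,-1}(2.1376)·e^{-i·-1·0.1281}. Compute d first:
Half-angle: c=0.481177, s=0.876624. N=√(6·6·2·24)=41.569219
The bounds max(0,m−m')=0 and min(l+m,l−m')=2 give 3 terms
  k=0: (−1)^1·41.5692/(12)·0.4812^5·0.8766^1 = -0.078330
  k=1: (−1)^2·41.5692/(4)·0.4812^3·0.8766^3 = +0.779947
  k=2: (−1)^3·41.5692/(12)·0.4812^1·0.8766^5 = -0.862901
d^3_{0,-1}(2.1376) = -0.078330 +0.779947 -0.862901 = -0.161284
|D^3_{0,-1}|² = |d^3_{0,-1}(β)|² = (-0.161284)² = 0.026013 (the z-rotation phases have unit modulus)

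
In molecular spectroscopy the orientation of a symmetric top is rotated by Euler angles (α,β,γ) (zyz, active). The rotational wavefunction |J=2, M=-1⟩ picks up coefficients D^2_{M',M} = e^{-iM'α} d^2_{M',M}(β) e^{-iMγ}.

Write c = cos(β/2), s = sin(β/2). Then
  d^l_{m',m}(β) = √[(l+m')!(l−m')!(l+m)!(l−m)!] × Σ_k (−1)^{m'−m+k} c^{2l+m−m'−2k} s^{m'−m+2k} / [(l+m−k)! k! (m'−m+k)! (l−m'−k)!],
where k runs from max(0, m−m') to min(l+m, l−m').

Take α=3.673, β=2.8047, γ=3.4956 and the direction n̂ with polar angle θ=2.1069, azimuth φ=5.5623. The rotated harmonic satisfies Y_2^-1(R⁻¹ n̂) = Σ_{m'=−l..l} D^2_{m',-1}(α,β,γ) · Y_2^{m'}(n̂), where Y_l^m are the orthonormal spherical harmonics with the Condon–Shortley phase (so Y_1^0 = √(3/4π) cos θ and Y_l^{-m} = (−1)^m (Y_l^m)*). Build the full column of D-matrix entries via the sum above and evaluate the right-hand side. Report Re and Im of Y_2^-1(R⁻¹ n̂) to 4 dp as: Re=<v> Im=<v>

Re=-0.2064 Im=0.1880

Need the full column D^2_{m',-1} for m'=−2..2 at α=3.673, β=2.8047, γ=3.4956.
cos(β/2)=0.167651, sin(β/2)=0.985846
d^2_{-2,-1}: single k=1 term ⇒ +0.009291;  D = -0.001425-0.009181i
d^2_{-1,-1}: k∈[0..1] ⇒ +0.000790 -0.081950 = -0.081160;  D = -0.051372-0.062833i
d^2_{0,-1}: k∈[0..1] ⇒ -0.011379 +0.393468 = +0.382089;  D = -0.358396-0.132455i
d^2_{1,-1}: k∈[0..1] ⇒ +0.081950 -0.944576 = -0.862626;  D = -0.849088+0.152228i
d^2_{2,-1}: single k=0 term ⇒ -0.321265;  D = +0.243885-0.209121i
Y_2^{m'}(θ=2.1069,φ=5.5623) and Σ D·Y over m':
  (-0.0014-0.0092i)·(+0.0367+0.2831i)  (-0.0514-0.0628i)·(-0.2549-0.2239i)  (-0.3584-0.1325i)·(-0.0685+0.0000i)  (-0.8491+0.1522i)·(+0.2549-0.2239i)  (+0.2439-0.2091i)·(+0.0367-0.2831i)
Y_2^-1(R⁻¹ n̂) = -0.206421+0.188046i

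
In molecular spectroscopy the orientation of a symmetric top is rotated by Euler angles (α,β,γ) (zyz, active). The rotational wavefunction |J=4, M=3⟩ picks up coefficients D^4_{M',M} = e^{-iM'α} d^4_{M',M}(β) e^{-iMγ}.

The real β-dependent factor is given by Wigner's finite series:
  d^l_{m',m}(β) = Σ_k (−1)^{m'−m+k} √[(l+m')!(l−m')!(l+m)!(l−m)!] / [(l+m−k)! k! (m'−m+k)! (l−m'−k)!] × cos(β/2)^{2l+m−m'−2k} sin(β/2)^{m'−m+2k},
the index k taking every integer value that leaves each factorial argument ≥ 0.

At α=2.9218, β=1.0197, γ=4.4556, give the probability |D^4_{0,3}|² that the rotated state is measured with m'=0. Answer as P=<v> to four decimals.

P=0.2293

Split into d^4_{0,3}(β=1.0197) × two z-phases.
c=cos(1.0197/2)=0.872818, s=sin(1.0197/2)=0.488046; N=√[24·24·5040·1]=1703.830978
k: max(0,(3)−(0))=3 … min(4+(3),4−(0))=4
  k=3: (−1)^0·1703.8310/(144)·0.8728^5·0.4880^3 = +0.696731
  k=4: (−1)^1·1703.8310/(144)·0.8728^3·0.4880^5 = -0.217841
d^4_{0,3}(1.0197) = +0.696731 -0.217841 = +0.478890
|D^4_{0,3}|² = |d^4_{0,3}(β)|² = (+0.478890)² = 0.229335 (the z-rotation phases have unit modulus)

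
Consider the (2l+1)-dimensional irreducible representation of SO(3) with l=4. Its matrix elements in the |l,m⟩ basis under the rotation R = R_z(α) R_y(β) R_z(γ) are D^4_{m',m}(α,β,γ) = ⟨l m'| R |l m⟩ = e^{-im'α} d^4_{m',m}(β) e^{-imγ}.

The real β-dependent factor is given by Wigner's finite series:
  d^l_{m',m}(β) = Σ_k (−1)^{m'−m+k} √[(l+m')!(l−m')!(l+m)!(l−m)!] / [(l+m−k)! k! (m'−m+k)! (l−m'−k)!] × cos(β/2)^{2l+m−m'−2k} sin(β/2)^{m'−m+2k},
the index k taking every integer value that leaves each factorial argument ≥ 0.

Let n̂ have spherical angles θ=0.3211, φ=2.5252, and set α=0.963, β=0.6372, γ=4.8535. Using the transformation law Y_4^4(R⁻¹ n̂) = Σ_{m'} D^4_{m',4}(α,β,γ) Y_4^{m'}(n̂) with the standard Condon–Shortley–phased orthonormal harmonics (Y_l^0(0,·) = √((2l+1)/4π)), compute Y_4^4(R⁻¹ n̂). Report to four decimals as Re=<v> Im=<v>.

Re=-0.0660 Im=-0.0388

Need the full column D^4_{m',4} for m'=−4..4 at α=0.963, β=0.6372, γ=4.8535.
cos(β/2)=0.949675, sin(β/2)=0.313237
d^4_{-4,4}: single k=8 term ⇒ +0.000093;  D = -0.000092-0.000013i
d^4_{-3,4}: single k=7 term ⇒ +0.000795;  D = -0.000544+0.000579i
d^4_{-2,4}: single k=6 term ⇒ +0.004508;  D = +0.000936+0.004410i
d^4_{-1,4}: single k=5 term ⇒ +0.019328;  D = +0.017813+0.007501i
d^4_{0,4}: single k=4 term ⇒ +0.065515;  D = +0.055353-0.035047i
d^4_{1,4}: single k=3 term ⇒ +0.177660;  D = +0.007700-0.177493i
d^4_{2,4}: single k=2 term ⇒ +0.380869;  D = -0.302939-0.230845i
d^4_{3,4}: single k=1 term ⇒ +0.617224;  D = -0.587454+0.189378i
d^4_{4,4}: single k=0 term ⇒ +0.661606;  D = -0.192953+0.632844i
Y_4^{m'}(θ=0.3211,φ=2.5252) and Σ D·Y over m':
  (-0.0001-0.0000i)·(-0.0034+0.0027i)  (-0.0005+0.0006i)·(+0.0103-0.0359i)  (+0.0009+0.0044i)·(+0.0586+0.1667i)  (+0.0178+0.0075i)·(-0.3818-0.2705i)  (+0.0554-0.0350i)·(+0.4615+0.0000i)  (+0.0077-0.1775i)·(+0.3818-0.2705i)  (-0.3029-0.2308i)·(+0.0586-0.1667i)  (-0.5875+0.1894i)·(-0.0103-0.0359i)  (-0.1930+0.6328i)·(-0.0034-0.0027i)
Y_4^4(R⁻¹ n̂) = -0.065969-0.038788i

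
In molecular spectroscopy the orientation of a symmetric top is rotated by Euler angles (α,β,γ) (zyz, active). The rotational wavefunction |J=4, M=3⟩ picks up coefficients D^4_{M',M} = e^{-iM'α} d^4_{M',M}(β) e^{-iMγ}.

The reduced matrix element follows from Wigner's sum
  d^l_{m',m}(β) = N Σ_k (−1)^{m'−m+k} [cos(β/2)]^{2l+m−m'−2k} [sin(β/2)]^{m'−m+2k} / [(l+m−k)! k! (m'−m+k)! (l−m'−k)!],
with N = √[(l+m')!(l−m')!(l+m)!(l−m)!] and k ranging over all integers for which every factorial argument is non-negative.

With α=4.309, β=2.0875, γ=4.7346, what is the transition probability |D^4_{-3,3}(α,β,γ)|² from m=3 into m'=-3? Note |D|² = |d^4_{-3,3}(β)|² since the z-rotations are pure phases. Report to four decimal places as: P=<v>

First d^4_{-3,3}(β=2.0875), then the phase factors e^{-i(-3)α} and e^{-i(3)γ}:
c=cos(2.0875/2)=0.502983, s=sin(2.0875/2)=0.864296; N=√[1·5040·5040·1]=5040.000000
k∈{6,7} keeps every argument non-negative
  k=6: (−1)^0·5040.0000/(720)·0.5030^2·0.8643^6 = +0.738211
  k=7: (−1)^1·5040.0000/(5040)·0.5030^0·0.8643^8 = -0.311388
d^4_{-3,3}(2.0875) = +0.738211 -0.311388 = +0.426823
|D^4_{-3,3}|² = |d^4_{-3,3}(β)|² = (+0.426823)² = 0.182178 (the z-rotation phases have unit modulus)

P=0.1822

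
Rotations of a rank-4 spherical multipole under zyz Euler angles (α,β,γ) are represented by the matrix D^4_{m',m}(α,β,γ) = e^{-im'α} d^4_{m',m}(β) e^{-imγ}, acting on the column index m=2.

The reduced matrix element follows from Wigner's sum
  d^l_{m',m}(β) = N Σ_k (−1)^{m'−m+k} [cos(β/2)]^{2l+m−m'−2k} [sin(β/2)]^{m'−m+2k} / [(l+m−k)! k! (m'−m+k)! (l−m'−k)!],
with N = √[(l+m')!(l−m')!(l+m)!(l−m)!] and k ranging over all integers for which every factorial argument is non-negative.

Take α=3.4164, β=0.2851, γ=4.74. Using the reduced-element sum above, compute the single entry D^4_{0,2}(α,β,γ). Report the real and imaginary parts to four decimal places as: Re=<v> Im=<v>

Re=-0.1700 Im=0.0094

Split into d^4_{0,2}(β=0.2851) × two z-phases.
c=cos(0.2851/2)=0.989857, s=sin(0.2851/2)=0.142068; N=√[24·24·720·2]=910.735966
The bounds max(0,m−m')=2 and min(l+m,l−m')=4 give 3 terms
  k=2: (−1)^0·910.7360/(96)·0.9899^6·0.1421^2 = +0.180114
  k=3: (−1)^1·910.7360/(36)·0.9899^4·0.1421^4 = -0.009894
  k=4: (−1)^2·910.7360/(96)·0.9899^2·0.1421^6 = +0.000076
d^4_{0,2}(0.2851) = +0.180114 -0.009894 +0.000076 = +0.170296
Phases: e^{-i·(0)·3.4164}=+1.000000+0.000000i, e^{-i·(2)·4.74}=-0.998476+0.055194i ⇒ D=-0.170037+0.009399i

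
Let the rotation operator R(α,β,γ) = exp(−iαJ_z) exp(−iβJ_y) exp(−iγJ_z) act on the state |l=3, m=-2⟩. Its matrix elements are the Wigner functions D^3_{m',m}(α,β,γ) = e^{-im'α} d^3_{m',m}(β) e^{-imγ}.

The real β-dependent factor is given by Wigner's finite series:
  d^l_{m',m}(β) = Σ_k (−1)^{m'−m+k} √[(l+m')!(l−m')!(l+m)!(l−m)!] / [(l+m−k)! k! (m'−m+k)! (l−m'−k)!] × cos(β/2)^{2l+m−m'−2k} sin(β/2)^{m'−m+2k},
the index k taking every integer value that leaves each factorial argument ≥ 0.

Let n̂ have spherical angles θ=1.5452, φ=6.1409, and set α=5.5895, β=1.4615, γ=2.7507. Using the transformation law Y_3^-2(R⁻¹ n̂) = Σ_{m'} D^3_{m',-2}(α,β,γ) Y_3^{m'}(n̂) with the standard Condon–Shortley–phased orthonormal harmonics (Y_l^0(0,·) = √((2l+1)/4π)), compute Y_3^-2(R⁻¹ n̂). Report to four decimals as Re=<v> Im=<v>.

Re=-0.2093 Im=0.1214

Need the full column D^3_{m',-2} for m'=−3..3 at α=5.5895, β=1.4615, γ=2.7507.
cos(β/2)=0.744674, sin(β/2)=0.667428
d^3_{-3,-2}: single k=1 term ⇒ +0.374379;  D = -0.359928-0.103012i
d^3_{-2,-2}: k∈[0..1] ⇒ +0.170529 -0.684927 = -0.514398;  D = +0.289754+0.425027i
d^3_{-1,-2}: k∈[0..1] ⇒ -0.483321 +0.776502 = +0.293181;  D = +0.027905-0.291850i
d^3_{0,-2}: k∈[0..1] ⇒ +0.750300 -0.602714 = +0.147585;  D = +0.104735-0.103981i
d^3_{1,-2}: k∈[0..1] ⇒ -0.776502 +0.311881 = -0.464621;  D = -0.462819+0.040880i
d^3_{2,-2}: k∈[0..1] ⇒ +0.550200 -0.088395 = +0.461805;  D = +0.379682+0.262880i
d^3_{3,-2}: single k=0 term ⇒ -0.241582;  D = -0.064793-0.232731i
Y_3^{m'}(θ=1.5452,φ=6.1409) and Σ D·Y over m':
  (-0.3599-0.1030i)·(+0.3794+0.1726i)  (+0.2898+0.4250i)·(+0.0251+0.0073i)  (+0.0279-0.2918i)·(-0.3188-0.0457i)  (+0.1047-0.1040i)·(-0.0286+0.0000i)  (-0.4628+0.0409i)·(+0.3188-0.0457i)  (+0.3797+0.2629i)·(+0.0251-0.0073i)  (-0.0648-0.2327i)·(-0.3794+0.1726i)
Y_3^-2(R⁻¹ n̂) = -0.209318+0.121421i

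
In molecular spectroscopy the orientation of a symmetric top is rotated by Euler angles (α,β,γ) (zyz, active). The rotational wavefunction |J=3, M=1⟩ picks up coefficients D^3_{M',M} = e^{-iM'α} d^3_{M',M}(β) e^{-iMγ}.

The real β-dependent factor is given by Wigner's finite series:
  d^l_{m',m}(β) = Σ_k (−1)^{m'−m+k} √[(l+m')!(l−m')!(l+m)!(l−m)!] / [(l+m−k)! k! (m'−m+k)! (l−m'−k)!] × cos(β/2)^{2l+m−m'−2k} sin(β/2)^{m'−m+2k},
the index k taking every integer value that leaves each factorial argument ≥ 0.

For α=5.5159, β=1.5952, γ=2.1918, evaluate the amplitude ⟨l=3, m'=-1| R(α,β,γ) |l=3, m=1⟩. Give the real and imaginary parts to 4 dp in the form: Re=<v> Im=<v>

First d^3_{-1,1}(β=1.5952), then the phase factors e^{-i(-1)α} and e^{-i(1)γ}:
c=cos(1.5952/2)=0.698426, s=sin(1.5952/2)=0.715682; N=√[2·24·24·2]=48.000000
k∈{2,3,4} keeps every argument non-negative
  k=2: (−1)^0·48.0000/(8)·0.6984^4·0.7157^2 = +0.731263
  k=3: (−1)^1·48.0000/(6)·0.6984^2·0.7157^4 = -1.023791
  k=4: (−1)^2·48.0000/(48)·0.6984^0·0.7157^6 = +0.134376
d^3_{-1,1}(1.5952) = +0.731263 -1.023791 +0.134376 = -0.158152
D = (+0.719798-0.694184i)·(-0.158152)·(-0.581852-0.813295i) = +0.155526+0.028704i

Re=0.1555 Im=0.0287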